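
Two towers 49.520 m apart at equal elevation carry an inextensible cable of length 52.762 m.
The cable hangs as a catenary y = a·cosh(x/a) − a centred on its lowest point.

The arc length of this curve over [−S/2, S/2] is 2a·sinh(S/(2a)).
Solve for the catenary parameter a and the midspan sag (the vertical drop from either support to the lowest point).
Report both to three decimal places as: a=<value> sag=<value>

seed: a₀ = √(S³/(24(L−S))) = √(49.520³/(24·3.242)) = 39.505615
iter 1: u=0.626746  f(a)=+6.427e-02  f'(a)=-1.707e-01  a ← 39.505615 − (+6.427e-02/-1.707e-01) = 39.882217
iter 2: u=0.620828  f(a)=+9.307e-04  f'(a)=-1.658e-01  a ← 39.882217 − (+9.307e-04/-1.658e-01) = 39.887832
iter 3: u=0.620741  f(a)=+2.015e-07  f'(a)=-1.657e-01  a ← 39.887832 − (+2.015e-07/-1.657e-01) = 39.887833
iter 4: u=0.620741  f(a)=+7.105e-15  f'(a)=-1.657e-01  a ← 39.887833 − (+7.105e-15/-1.657e-01) = 39.887833
converged: |Δa| < 1e-12 after 4 iterations
sag = a·(cosh(S/(2a)) − 1) = 39.887833·(cosh(0.620741) − 1) = 7.934718
T_max/T_min = cosh(S/(2a)) = 1.198926

a=39.888 sag=7.935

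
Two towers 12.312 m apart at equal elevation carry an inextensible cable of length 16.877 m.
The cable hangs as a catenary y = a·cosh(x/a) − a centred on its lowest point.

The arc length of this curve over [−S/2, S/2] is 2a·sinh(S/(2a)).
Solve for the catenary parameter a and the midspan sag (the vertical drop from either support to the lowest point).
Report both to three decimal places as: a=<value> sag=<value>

seed: a₀ = √(S³/(24(L−S))) = √(12.312³/(24·4.565)) = 4.127308
iter 1: u=1.491529  f(a)=+5.355e-01  f'(a)=-2.745e+00  a ← 4.127308 − (+5.355e-01/-2.745e+00) = 4.322401
iter 2: u=1.424208  f(a)=+4.031e-02  f'(a)=-2.346e+00  a ← 4.322401 − (+4.031e-02/-2.346e+00) = 4.339585
iter 3: u=1.418569  f(a)=+2.695e-04  f'(a)=-2.315e+00  a ← 4.339585 − (+2.695e-04/-2.315e+00) = 4.339701
iter 4: u=1.418531  f(a)=+1.223e-08  f'(a)=-2.314e+00  a ← 4.339701 − (+1.223e-08/-2.314e+00) = 4.339701
iter 5: u=1.418531  f(a)=-3.553e-15  f'(a)=-2.314e+00  a ← 4.339701 − (-3.553e-15/-2.314e+00) = 4.339701
converged: |Δa| < 1e-12 after 5 iterations
sag = a·(cosh(S/(2a)) − 1) = 4.339701·(cosh(1.418531) − 1) = 5.149308
T_max/T_min = cosh(S/(2a)) = 2.186558

a=4.340 sag=5.149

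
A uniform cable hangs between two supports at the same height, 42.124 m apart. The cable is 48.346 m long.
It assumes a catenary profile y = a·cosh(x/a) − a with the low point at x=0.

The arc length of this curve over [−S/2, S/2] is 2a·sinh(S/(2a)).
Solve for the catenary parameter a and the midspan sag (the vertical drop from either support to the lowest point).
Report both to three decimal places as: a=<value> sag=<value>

seed: a₀ = √(S³/(24(L−S))) = √(42.124³/(24·6.222)) = 22.372977
iter 1: u=0.941404  f(a)=+2.816e-01  f'(a)=-6.071e-01  a ← 22.372977 − (+2.816e-01/-6.071e-01) = 22.836831
iter 2: u=0.922282  f(a)=+8.996e-03  f'(a)=-5.689e-01  a ← 22.836831 − (+8.996e-03/-5.689e-01) = 22.852645
iter 3: u=0.921644  f(a)=+9.852e-06  f'(a)=-5.676e-01  a ← 22.852645 − (+9.852e-06/-5.676e-01) = 22.852663
iter 4: u=0.921643  f(a)=+1.184e-11  f'(a)=-5.676e-01  a ← 22.852663 − (+1.184e-11/-5.676e-01) = 22.852663
converged: |Δa| < 1e-12 after 4 iterations
sag = a·(cosh(S/(2a)) − 1) = 22.852663·(cosh(0.921643) − 1) = 10.412606
T_max/T_min = cosh(S/(2a)) = 1.455641

a=22.853 sag=10.413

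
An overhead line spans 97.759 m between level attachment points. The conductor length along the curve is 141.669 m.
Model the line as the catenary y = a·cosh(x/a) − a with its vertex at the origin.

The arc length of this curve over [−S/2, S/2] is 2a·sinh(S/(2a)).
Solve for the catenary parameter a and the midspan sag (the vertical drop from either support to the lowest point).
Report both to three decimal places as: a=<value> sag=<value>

a=31.604 sag=45.961

seed: a₀ = √(S³/(24(L−S))) = √(97.759³/(24·43.910)) = 29.774727
iter 1: u=1.641644  f(a)=+6.311e+00  f'(a)=-3.825e+00  a ← 29.774727 − (+6.311e+00/-3.825e+00) = 31.424767
iter 2: u=1.555445  f(a)=+5.626e-01  f'(a)=-3.171e+00  a ← 31.424767 − (+5.626e-01/-3.171e+00) = 31.602209
iter 3: u=1.546712  f(a)=+5.438e-03  f'(a)=-3.110e+00  a ← 31.602209 − (+5.438e-03/-3.110e+00) = 31.603957
iter 4: u=1.546626  f(a)=+5.188e-07  f'(a)=-3.109e+00  a ← 31.603957 − (+5.188e-07/-3.109e+00) = 31.603957
iter 5: u=1.546626  f(a)=-5.684e-14  f'(a)=-3.109e+00  a ← 31.603957 − (-5.684e-14/-3.109e+00) = 31.603957
converged: |Δa| < 1e-12 after 5 iterations
sag = a·(cosh(S/(2a)) − 1) = 31.603957·(cosh(1.546626) − 1) = 45.961090
T_max/T_min = cosh(S/(2a)) = 2.454283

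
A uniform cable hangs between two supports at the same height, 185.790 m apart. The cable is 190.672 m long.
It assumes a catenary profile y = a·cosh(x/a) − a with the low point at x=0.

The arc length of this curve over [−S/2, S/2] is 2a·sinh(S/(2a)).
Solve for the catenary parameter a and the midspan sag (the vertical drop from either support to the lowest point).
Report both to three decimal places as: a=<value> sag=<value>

a=234.870 sag=18.612

seed: a₀ = √(S³/(24(L−S))) = √(185.790³/(24·4.882)) = 233.953202
iter 1: u=0.397067  f(a)=+3.863e-02  f'(a)=-4.240e-02  a ← 233.953202 − (+3.863e-02/-4.240e-02) = 234.864362
iter 2: u=0.395526  f(a)=+2.268e-04  f'(a)=-4.190e-02  a ← 234.864362 − (+2.268e-04/-4.190e-02) = 234.869776
iter 3: u=0.395517  f(a)=+7.925e-09  f'(a)=-4.190e-02  a ← 234.869776 − (+7.925e-09/-4.190e-02) = 234.869776
iter 4: u=0.395517  f(a)=-2.842e-14  f'(a)=-4.190e-02  a ← 234.869776 − (-2.842e-14/-4.190e-02) = 234.869776
converged: |Δa| < 1e-12 after 4 iterations
sag = a·(cosh(S/(2a)) − 1) = 234.869776·(cosh(0.395517) − 1) = 18.611514
T_max/T_min = cosh(S/(2a)) = 1.079242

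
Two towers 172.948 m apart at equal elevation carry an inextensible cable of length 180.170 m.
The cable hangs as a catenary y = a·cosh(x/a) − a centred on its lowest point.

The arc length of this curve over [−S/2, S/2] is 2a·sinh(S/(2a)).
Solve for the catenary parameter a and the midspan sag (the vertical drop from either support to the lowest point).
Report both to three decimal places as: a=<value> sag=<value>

a=173.830 sag=21.956

seed: a₀ = √(S³/(24(L−S))) = √(172.948³/(24·7.222)) = 172.758313
iter 1: u=0.500549  f(a)=+9.101e-02  f'(a)=-8.572e-02  a ← 172.758313 − (+9.101e-02/-8.572e-02) = 173.820061
iter 2: u=0.497491  f(a)=+8.459e-04  f'(a)=-8.413e-02  a ← 173.820061 − (+8.459e-04/-8.413e-02) = 173.830115
iter 3: u=0.497463  f(a)=+7.459e-08  f'(a)=-8.412e-02  a ← 173.830115 − (+7.459e-08/-8.412e-02) = 173.830116
iter 4: u=0.497463  f(a)=+0.000e+00  f'(a)=-8.412e-02  a ← 173.830116 − (+0.000e+00/-8.412e-02) = 173.830116
converged: |Δa| < 1e-12 after 4 iterations
sag = a·(cosh(S/(2a)) − 1) = 173.830116·(cosh(0.497463) − 1) = 21.956034
T_max/T_min = cosh(S/(2a)) = 1.126307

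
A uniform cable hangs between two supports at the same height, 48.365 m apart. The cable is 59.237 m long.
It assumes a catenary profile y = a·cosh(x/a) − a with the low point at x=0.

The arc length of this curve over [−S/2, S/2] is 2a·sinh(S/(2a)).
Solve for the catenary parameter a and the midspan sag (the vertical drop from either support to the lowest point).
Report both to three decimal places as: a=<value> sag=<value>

seed: a₀ = √(S³/(24(L−S))) = √(48.365³/(24·10.872)) = 20.822671
iter 1: u=1.161354  f(a)=+7.572e-01  f'(a)=-1.192e+00  a ← 20.822671 − (+7.572e-01/-1.192e+00) = 21.457856
iter 2: u=1.126977  f(a)=+3.603e-02  f'(a)=-1.081e+00  a ← 21.457856 − (+3.603e-02/-1.081e+00) = 21.491181
iter 3: u=1.125229  f(a)=+9.059e-05  f'(a)=-1.076e+00  a ← 21.491181 − (+9.059e-05/-1.076e+00) = 21.491266
iter 4: u=1.125225  f(a)=+5.759e-10  f'(a)=-1.076e+00  a ← 21.491266 − (+5.759e-10/-1.076e+00) = 21.491266
iter 5: u=1.125225  f(a)=+0.000e+00  f'(a)=-1.076e+00  a ← 21.491266 − (+0.000e+00/-1.076e+00) = 21.491266
converged: |Δa| < 1e-12 after 5 iterations
sag = a·(cosh(S/(2a)) − 1) = 21.491266·(cosh(1.125225) − 1) = 15.102860
T_max/T_min = cosh(S/(2a)) = 1.702744

a=21.491 sag=15.103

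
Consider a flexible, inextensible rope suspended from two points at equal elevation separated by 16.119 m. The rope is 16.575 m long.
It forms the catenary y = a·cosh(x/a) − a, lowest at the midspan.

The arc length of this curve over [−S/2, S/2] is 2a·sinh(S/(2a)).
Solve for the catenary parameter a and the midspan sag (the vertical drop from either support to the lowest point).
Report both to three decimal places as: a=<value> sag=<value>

a=19.645 sag=1.677

seed: a₀ = √(S³/(24(L−S))) = √(16.119³/(24·0.456)) = 19.562263
iter 1: u=0.411992  f(a)=+3.886e-03  f'(a)=-4.742e-02  a ← 19.562263 − (+3.886e-03/-4.742e-02) = 19.644211
iter 2: u=0.410274  f(a)=+2.455e-05  f'(a)=-4.682e-02  a ← 19.644211 − (+2.455e-05/-4.682e-02) = 19.644736
iter 3: u=0.410263  f(a)=+9.941e-10  f'(a)=-4.682e-02  a ← 19.644736 − (+9.941e-10/-4.682e-02) = 19.644736
iter 4: u=0.410263  f(a)=+3.553e-15  f'(a)=-4.682e-02  a ← 19.644736 − (+3.553e-15/-4.682e-02) = 19.644736
converged: |Δa| < 1e-12 after 4 iterations
sag = a·(cosh(S/(2a)) − 1) = 19.644736·(cosh(0.410263) − 1) = 1.676575
T_max/T_min = cosh(S/(2a)) = 1.085345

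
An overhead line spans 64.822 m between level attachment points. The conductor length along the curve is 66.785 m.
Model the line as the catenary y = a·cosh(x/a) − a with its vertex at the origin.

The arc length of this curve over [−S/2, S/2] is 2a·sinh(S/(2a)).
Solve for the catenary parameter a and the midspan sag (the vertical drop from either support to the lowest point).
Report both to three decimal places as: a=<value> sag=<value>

a=76.379 sag=6.981

seed: a₀ = √(S³/(24(L−S))) = √(64.822³/(24·1.963)) = 76.035756
iter 1: u=0.426260  f(a)=+1.791e-02  f'(a)=-5.258e-02  a ← 76.035756 − (+1.791e-02/-5.258e-02) = 76.376412
iter 2: u=0.424359  f(a)=+1.211e-04  f'(a)=-5.187e-02  a ← 76.376412 − (+1.211e-04/-5.187e-02) = 76.378746
iter 3: u=0.424346  f(a)=+5.617e-09  f'(a)=-5.186e-02  a ← 76.378746 − (+5.617e-09/-5.186e-02) = 76.378746
iter 4: u=0.424346  f(a)=+0.000e+00  f'(a)=-5.186e-02  a ← 76.378746 − (+0.000e+00/-5.186e-02) = 76.378746
converged: |Δa| < 1e-12 after 4 iterations
sag = a·(cosh(S/(2a)) − 1) = 76.378746·(cosh(0.424346) − 1) = 6.980548
T_max/T_min = cosh(S/(2a)) = 1.091394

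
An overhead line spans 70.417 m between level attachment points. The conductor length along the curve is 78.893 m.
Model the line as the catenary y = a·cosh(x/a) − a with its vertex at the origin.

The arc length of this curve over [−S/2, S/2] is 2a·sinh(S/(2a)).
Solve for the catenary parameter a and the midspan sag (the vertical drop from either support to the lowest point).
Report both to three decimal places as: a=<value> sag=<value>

a=42.158 sag=15.577

seed: a₀ = √(S³/(24(L−S))) = √(70.417³/(24·8.476)) = 41.430024
iter 1: u=0.849831  f(a)=+3.114e-01  f'(a)=-4.395e-01  a ← 41.430024 − (+3.114e-01/-4.395e-01) = 42.138540
iter 2: u=0.835542  f(a)=+8.168e-03  f'(a)=-4.167e-01  a ← 42.138540 − (+8.168e-03/-4.167e-01) = 42.158140
iter 3: u=0.835153  f(a)=+5.955e-06  f'(a)=-4.161e-01  a ← 42.158140 − (+5.955e-06/-4.161e-01) = 42.158155
iter 4: u=0.835153  f(a)=+3.183e-12  f'(a)=-4.161e-01  a ← 42.158155 − (+3.183e-12/-4.161e-01) = 42.158155
converged: |Δa| < 1e-12 after 4 iterations
sag = a·(cosh(S/(2a)) − 1) = 42.158155·(cosh(0.835153) − 1) = 15.576898
T_max/T_min = cosh(S/(2a)) = 1.369487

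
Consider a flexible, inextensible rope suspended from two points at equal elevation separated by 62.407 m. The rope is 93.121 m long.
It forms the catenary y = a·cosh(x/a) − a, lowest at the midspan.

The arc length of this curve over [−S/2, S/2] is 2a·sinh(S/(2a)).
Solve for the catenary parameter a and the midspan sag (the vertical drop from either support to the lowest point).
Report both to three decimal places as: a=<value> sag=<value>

a=19.371 sag=31.058

seed: a₀ = √(S³/(24(L−S))) = √(62.407³/(24·30.714)) = 18.158340
iter 1: u=1.718411  f(a)=+4.867e+00  f'(a)=-4.493e+00  a ← 18.158340 − (+4.867e+00/-4.493e+00) = 19.241561
iter 2: u=1.621672  f(a)=+4.695e-01  f'(a)=-3.665e+00  a ← 19.241561 − (+4.695e-01/-3.665e+00) = 19.369687
iter 3: u=1.610945  f(a)=+5.400e-03  f'(a)=-3.581e+00  a ← 19.369687 − (+5.400e-03/-3.581e+00) = 19.371195
iter 4: u=1.610820  f(a)=+7.323e-07  f'(a)=-3.580e+00  a ← 19.371195 − (+7.323e-07/-3.580e+00) = 19.371195
iter 5: u=1.610820  f(a)=-1.421e-14  f'(a)=-3.580e+00  a ← 19.371195 − (-1.421e-14/-3.580e+00) = 19.371195
converged: |Δa| < 1e-12 after 5 iterations
sag = a·(cosh(S/(2a)) − 1) = 19.371195·(cosh(1.610820) − 1) = 31.058195
T_max/T_min = cosh(S/(2a)) = 2.603318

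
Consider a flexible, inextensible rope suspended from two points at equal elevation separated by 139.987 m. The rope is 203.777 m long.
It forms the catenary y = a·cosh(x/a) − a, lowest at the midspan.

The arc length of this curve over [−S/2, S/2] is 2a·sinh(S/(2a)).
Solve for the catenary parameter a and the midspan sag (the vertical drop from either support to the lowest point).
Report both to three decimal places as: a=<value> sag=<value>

a=44.965 sag=66.404

seed: a₀ = √(S³/(24(L−S))) = √(139.987³/(24·63.790)) = 42.330133
iter 1: u=1.653515  f(a)=+9.310e+00  f'(a)=-3.923e+00  a ← 42.330133 − (+9.310e+00/-3.923e+00) = 44.703595
iter 2: u=1.565724  f(a)=+8.404e-01  f'(a)=-3.244e+00  a ← 44.703595 − (+8.404e-01/-3.244e+00) = 44.962691
iter 3: u=1.556702  f(a)=+8.349e-03  f'(a)=-3.180e+00  a ← 44.962691 − (+8.349e-03/-3.180e+00) = 44.965317
iter 4: u=1.556611  f(a)=+8.421e-07  f'(a)=-3.179e+00  a ← 44.965317 − (+8.421e-07/-3.179e+00) = 44.965318
iter 5: u=1.556611  f(a)=-2.842e-14  f'(a)=-3.179e+00  a ← 44.965318 − (-2.842e-14/-3.179e+00) = 44.965318
converged: |Δa| < 1e-12 after 5 iterations
sag = a·(cosh(S/(2a)) − 1) = 44.965318·(cosh(1.556611) − 1) = 66.404096
T_max/T_min = cosh(S/(2a)) = 2.476785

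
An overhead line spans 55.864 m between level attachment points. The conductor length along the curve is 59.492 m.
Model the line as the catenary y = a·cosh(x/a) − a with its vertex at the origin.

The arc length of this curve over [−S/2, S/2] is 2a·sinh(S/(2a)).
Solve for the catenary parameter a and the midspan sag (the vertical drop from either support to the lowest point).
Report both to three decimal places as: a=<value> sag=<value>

seed: a₀ = √(S³/(24(L−S))) = √(55.864³/(24·3.628)) = 44.746470
iter 1: u=0.624228  f(a)=+7.134e-02  f'(a)=-1.686e-01  a ← 44.746470 − (+7.134e-02/-1.686e-01) = 45.169712
iter 2: u=0.618379  f(a)=+1.025e-03  f'(a)=-1.638e-01  a ← 45.169712 − (+1.025e-03/-1.638e-01) = 45.175970
iter 3: u=0.618293  f(a)=+2.183e-07  f'(a)=-1.637e-01  a ← 45.175970 − (+2.183e-07/-1.637e-01) = 45.175972
iter 4: u=0.618293  f(a)=+7.105e-15  f'(a)=-1.637e-01  a ← 45.175972 − (+7.105e-15/-1.637e-01) = 45.175972
converged: |Δa| < 1e-12 after 4 iterations
sag = a·(cosh(S/(2a)) − 1) = 45.175972·(cosh(0.618293) − 1) = 8.913703
T_max/T_min = cosh(S/(2a)) = 1.197311

a=45.176 sag=8.914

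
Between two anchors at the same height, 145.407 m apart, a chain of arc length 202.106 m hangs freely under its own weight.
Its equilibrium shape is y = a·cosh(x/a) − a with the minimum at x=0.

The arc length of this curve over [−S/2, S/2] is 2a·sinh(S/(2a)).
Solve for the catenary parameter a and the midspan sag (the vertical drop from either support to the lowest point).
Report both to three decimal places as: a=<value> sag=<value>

a=50.095 sag=62.693

seed: a₀ = √(S³/(24(L−S))) = √(145.407³/(24·56.699)) = 47.531843
iter 1: u=1.529575  f(a)=+7.014e+00  f'(a)=-2.993e+00  a ← 47.531843 − (+7.014e+00/-2.993e+00) = 49.875747
iter 2: u=1.457692  f(a)=+5.522e-01  f'(a)=-2.538e+00  a ← 49.875747 − (+5.522e-01/-2.538e+00) = 50.093301
iter 3: u=1.451362  f(a)=+4.069e-03  f'(a)=-2.501e+00  a ← 50.093301 − (+4.069e-03/-2.501e+00) = 50.094928
iter 4: u=1.451315  f(a)=+2.245e-07  f'(a)=-2.501e+00  a ← 50.094928 − (+2.245e-07/-2.501e+00) = 50.094928
iter 5: u=1.451315  f(a)=-8.527e-14  f'(a)=-2.501e+00  a ← 50.094928 − (-8.527e-14/-2.501e+00) = 50.094928
converged: |Δa| < 1e-12 after 5 iterations
sag = a·(cosh(S/(2a)) − 1) = 50.094928·(cosh(1.451315) − 1) = 62.693416
T_max/T_min = cosh(S/(2a)) = 2.251492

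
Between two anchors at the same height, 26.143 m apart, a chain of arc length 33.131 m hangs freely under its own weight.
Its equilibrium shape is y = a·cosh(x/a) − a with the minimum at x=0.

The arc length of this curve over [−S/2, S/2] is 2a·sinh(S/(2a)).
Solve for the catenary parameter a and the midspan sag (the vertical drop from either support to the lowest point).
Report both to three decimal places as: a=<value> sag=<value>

a=10.712 sag=9.015

seed: a₀ = √(S³/(24(L−S))) = √(26.143³/(24·6.988)) = 10.321696
iter 1: u=1.266410  f(a)=+5.822e-01  f'(a)=-1.584e+00  a ← 10.321696 − (+5.822e-01/-1.584e+00) = 10.689273
iter 2: u=1.222861  f(a)=+3.255e-02  f'(a)=-1.411e+00  a ← 10.689273 − (+3.255e-02/-1.411e+00) = 10.712333
iter 3: u=1.220229  f(a)=+1.150e-04  f'(a)=-1.401e+00  a ← 10.712333 − (+1.150e-04/-1.401e+00) = 10.712416
iter 4: u=1.220220  f(a)=+1.448e-09  f'(a)=-1.401e+00  a ← 10.712416 − (+1.448e-09/-1.401e+00) = 10.712416
iter 5: u=1.220220  f(a)=+0.000e+00  f'(a)=-1.401e+00  a ← 10.712416 − (+0.000e+00/-1.401e+00) = 10.712416
converged: |Δa| < 1e-12 after 5 iterations
sag = a·(cosh(S/(2a)) − 1) = 10.712416·(cosh(1.220220) − 1) = 9.015018
T_max/T_min = cosh(S/(2a)) = 1.841549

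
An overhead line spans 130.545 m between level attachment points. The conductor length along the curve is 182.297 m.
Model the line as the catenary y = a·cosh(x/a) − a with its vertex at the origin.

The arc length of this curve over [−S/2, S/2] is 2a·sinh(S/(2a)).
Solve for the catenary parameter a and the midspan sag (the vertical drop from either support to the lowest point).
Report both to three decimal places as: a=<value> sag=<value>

a=44.640 sag=56.853

seed: a₀ = √(S³/(24(L−S))) = √(130.545³/(24·51.752)) = 42.322486
iter 1: u=1.542265  f(a)=+6.515e+00  f'(a)=-3.079e+00  a ← 42.322486 − (+6.515e+00/-3.079e+00) = 44.438509
iter 2: u=1.468827  f(a)=+5.205e-01  f'(a)=-2.605e+00  a ← 44.438509 − (+5.205e-01/-2.605e+00) = 44.638317
iter 3: u=1.462253  f(a)=+3.959e-03  f'(a)=-2.565e+00  a ← 44.638317 − (+3.959e-03/-2.565e+00) = 44.639861
iter 4: u=1.462202  f(a)=+2.330e-07  f'(a)=-2.565e+00  a ← 44.639861 − (+2.330e-07/-2.565e+00) = 44.639861
iter 5: u=1.462202  f(a)=-2.842e-14  f'(a)=-2.565e+00  a ← 44.639861 − (-2.842e-14/-2.565e+00) = 44.639861
converged: |Δa| < 1e-12 after 5 iterations
sag = a·(cosh(S/(2a)) − 1) = 44.639861·(cosh(1.462202) − 1) = 56.852830
T_max/T_min = cosh(S/(2a)) = 2.273589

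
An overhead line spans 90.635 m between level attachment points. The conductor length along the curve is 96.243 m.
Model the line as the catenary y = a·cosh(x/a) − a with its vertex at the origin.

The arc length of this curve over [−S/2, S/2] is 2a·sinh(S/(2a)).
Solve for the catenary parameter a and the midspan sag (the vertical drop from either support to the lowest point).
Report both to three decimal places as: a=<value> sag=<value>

seed: a₀ = √(S³/(24(L−S))) = √(90.635³/(24·5.608)) = 74.376251
iter 1: u=0.609301  f(a)=+1.050e-01  f'(a)=-1.565e-01  a ← 74.376251 − (+1.050e-01/-1.565e-01) = 75.047434
iter 2: u=0.603851  f(a)=+1.439e-03  f'(a)=-1.522e-01  a ← 75.047434 − (+1.439e-03/-1.522e-01) = 75.056885
iter 3: u=0.603775  f(a)=+2.782e-07  f'(a)=-1.522e-01  a ← 75.056885 − (+2.782e-07/-1.522e-01) = 75.056887
iter 4: u=0.603775  f(a)=+1.421e-14  f'(a)=-1.522e-01  a ← 75.056887 − (+1.421e-14/-1.522e-01) = 75.056887
converged: |Δa| < 1e-12 after 4 iterations
sag = a·(cosh(S/(2a)) − 1) = 75.056887·(cosh(0.603775) − 1) = 14.101484
T_max/T_min = cosh(S/(2a)) = 1.187877

a=75.057 sag=14.101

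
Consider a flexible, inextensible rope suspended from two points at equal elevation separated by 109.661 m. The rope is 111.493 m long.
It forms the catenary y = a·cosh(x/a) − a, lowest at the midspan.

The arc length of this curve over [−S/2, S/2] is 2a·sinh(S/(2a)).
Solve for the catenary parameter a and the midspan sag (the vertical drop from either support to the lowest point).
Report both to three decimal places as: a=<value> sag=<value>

a=173.617 sag=8.730

seed: a₀ = √(S³/(24(L−S))) = √(109.661³/(24·1.832)) = 173.184870
iter 1: u=0.316601  f(a)=+9.204e-03  f'(a)=-2.137e-02  a ← 173.184870 − (+9.204e-03/-2.137e-02) = 173.615559
iter 2: u=0.315816  f(a)=+3.445e-05  f'(a)=-2.121e-02  a ← 173.615559 − (+3.445e-05/-2.121e-02) = 173.617183
iter 3: u=0.315813  f(a)=+4.865e-10  f'(a)=-2.121e-02  a ← 173.617183 − (+4.865e-10/-2.121e-02) = 173.617183
iter 4: u=0.315813  f(a)=-1.421e-14  f'(a)=-2.121e-02  a ← 173.617183 − (-1.421e-14/-2.121e-02) = 173.617183
converged: |Δa| < 1e-12 after 4 iterations
sag = a·(cosh(S/(2a)) − 1) = 173.617183·(cosh(0.315813) − 1) = 8.730283
T_max/T_min = cosh(S/(2a)) = 1.050285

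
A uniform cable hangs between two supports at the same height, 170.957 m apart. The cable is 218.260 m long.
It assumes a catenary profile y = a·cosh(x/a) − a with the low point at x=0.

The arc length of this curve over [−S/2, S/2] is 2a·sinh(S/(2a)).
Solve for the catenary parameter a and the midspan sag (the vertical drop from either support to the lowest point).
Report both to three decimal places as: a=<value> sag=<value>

seed: a₀ = √(S³/(24(L−S))) = √(170.957³/(24·47.303)) = 66.340749
iter 1: u=1.288477  f(a)=+4.085e+00  f'(a)=-1.677e+00  a ← 66.340749 − (+4.085e+00/-1.677e+00) = 68.776462
iter 2: u=1.242845  f(a)=+2.358e-01  f'(a)=-1.489e+00  a ← 68.776462 − (+2.358e-01/-1.489e+00) = 68.934831
iter 3: u=1.239990  f(a)=+8.917e-04  f'(a)=-1.478e+00  a ← 68.934831 − (+8.917e-04/-1.478e+00) = 68.935435
iter 4: u=1.239979  f(a)=+1.286e-08  f'(a)=-1.477e+00  a ← 68.935435 − (+1.286e-08/-1.477e+00) = 68.935435
iter 5: u=1.239979  f(a)=-5.684e-14  f'(a)=-1.477e+00  a ← 68.935435 − (-5.684e-14/-1.477e+00) = 68.935435
converged: |Δa| < 1e-12 after 5 iterations
sag = a·(cosh(S/(2a)) − 1) = 68.935435·(cosh(1.239979) − 1) = 60.143809
T_max/T_min = cosh(S/(2a)) = 1.872466

a=68.935 sag=60.144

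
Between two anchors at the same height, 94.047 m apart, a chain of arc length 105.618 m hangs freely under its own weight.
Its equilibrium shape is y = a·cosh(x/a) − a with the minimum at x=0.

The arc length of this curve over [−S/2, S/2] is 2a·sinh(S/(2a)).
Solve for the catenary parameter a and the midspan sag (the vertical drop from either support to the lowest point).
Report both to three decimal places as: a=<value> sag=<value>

seed: a₀ = √(S³/(24(L−S))) = √(94.047³/(24·11.571)) = 54.730114
iter 1: u=0.859189  f(a)=+4.347e-01  f'(a)=-4.549e-01  a ← 54.730114 − (+4.347e-01/-4.549e-01) = 55.685676
iter 2: u=0.844445  f(a)=+1.165e-02  f'(a)=-4.308e-01  a ← 55.685676 − (+1.165e-02/-4.308e-01) = 55.712707
iter 3: u=0.844035  f(a)=+8.868e-06  f'(a)=-4.302e-01  a ← 55.712707 − (+8.868e-06/-4.302e-01) = 55.712728
iter 4: u=0.844035  f(a)=+5.144e-12  f'(a)=-4.302e-01  a ← 55.712728 − (+5.144e-12/-4.302e-01) = 55.712728
converged: |Δa| < 1e-12 after 4 iterations
sag = a·(cosh(S/(2a)) − 1) = 55.712728·(cosh(0.844035) − 1) = 21.051186
T_max/T_min = cosh(S/(2a)) = 1.377852

a=55.713 sag=21.051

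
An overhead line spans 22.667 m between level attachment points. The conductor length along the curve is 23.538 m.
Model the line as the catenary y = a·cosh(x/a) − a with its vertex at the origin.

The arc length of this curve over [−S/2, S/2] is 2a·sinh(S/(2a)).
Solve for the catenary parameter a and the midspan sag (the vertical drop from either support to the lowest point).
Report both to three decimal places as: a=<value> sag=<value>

seed: a₀ = √(S³/(24(L−S))) = √(22.667³/(24·0.871)) = 23.603498
iter 1: u=0.480162  f(a)=+1.010e-02  f'(a)=-7.552e-02  a ← 23.603498 − (+1.010e-02/-7.552e-02) = 23.737187
iter 2: u=0.477458  f(a)=+8.642e-05  f'(a)=-7.423e-02  a ← 23.737187 − (+8.642e-05/-7.423e-02) = 23.738351
iter 3: u=0.477434  f(a)=+6.453e-09  f'(a)=-7.422e-02  a ← 23.738351 − (+6.453e-09/-7.422e-02) = 23.738352
iter 4: u=0.477434  f(a)=+0.000e+00  f'(a)=-7.422e-02  a ← 23.738352 − (+0.000e+00/-7.422e-02) = 23.738352
converged: |Δa| < 1e-12 after 4 iterations
sag = a·(cosh(S/(2a)) − 1) = 23.738352·(cosh(0.477434) − 1) = 2.757284
T_max/T_min = cosh(S/(2a)) = 1.116153

a=23.738 sag=2.757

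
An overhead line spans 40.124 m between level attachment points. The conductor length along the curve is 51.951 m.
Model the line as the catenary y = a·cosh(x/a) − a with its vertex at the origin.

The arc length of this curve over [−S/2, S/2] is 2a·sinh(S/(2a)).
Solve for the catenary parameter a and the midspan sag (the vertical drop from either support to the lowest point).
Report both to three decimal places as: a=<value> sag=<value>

a=15.712 sag=14.646

seed: a₀ = √(S³/(24(L−S))) = √(40.124³/(24·11.827)) = 15.085629
iter 1: u=1.329875  f(a)=+1.091e+00  f'(a)=-1.863e+00  a ← 15.085629 − (+1.091e+00/-1.863e+00) = 15.671110
iter 2: u=1.280190  f(a)=+6.673e-02  f'(a)=-1.642e+00  a ← 15.671110 − (+6.673e-02/-1.642e+00) = 15.711753
iter 3: u=1.276878  f(a)=+2.856e-04  f'(a)=-1.628e+00  a ← 15.711753 − (+2.856e-04/-1.628e+00) = 15.711929
iter 4: u=1.276864  f(a)=+5.282e-09  f'(a)=-1.628e+00  a ← 15.711929 − (+5.282e-09/-1.628e+00) = 15.711929
iter 5: u=1.276864  f(a)=-7.105e-15  f'(a)=-1.628e+00  a ← 15.711929 − (-7.105e-15/-1.628e+00) = 15.711929
converged: |Δa| < 1e-12 after 5 iterations
sag = a·(cosh(S/(2a)) − 1) = 15.711929·(cosh(1.276864) − 1) = 14.645794
T_max/T_min = cosh(S/(2a)) = 1.932145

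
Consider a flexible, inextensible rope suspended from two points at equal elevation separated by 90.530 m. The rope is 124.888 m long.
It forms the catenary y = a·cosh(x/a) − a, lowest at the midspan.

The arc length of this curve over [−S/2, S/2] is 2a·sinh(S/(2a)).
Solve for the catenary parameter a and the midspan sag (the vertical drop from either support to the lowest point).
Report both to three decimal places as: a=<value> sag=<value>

a=31.574 sag=38.399

seed: a₀ = √(S³/(24(L−S))) = √(90.530³/(24·34.358)) = 29.996406
iter 1: u=1.509014  f(a)=+4.131e+00  f'(a)=-2.857e+00  a ← 29.996406 − (+4.131e+00/-2.857e+00) = 31.442407
iter 2: u=1.439616  f(a)=+3.175e-01  f'(a)=-2.433e+00  a ← 31.442407 − (+3.175e-01/-2.433e+00) = 31.572896
iter 3: u=1.433666  f(a)=+2.220e-03  f'(a)=-2.399e+00  a ← 31.572896 − (+2.220e-03/-2.399e+00) = 31.573821
iter 4: u=1.433624  f(a)=+1.103e-07  f'(a)=-2.399e+00  a ← 31.573821 − (+1.103e-07/-2.399e+00) = 31.573821
iter 5: u=1.433624  f(a)=+1.421e-14  f'(a)=-2.399e+00  a ← 31.573821 − (+1.421e-14/-2.399e+00) = 31.573821
converged: |Δa| < 1e-12 after 5 iterations
sag = a·(cosh(S/(2a)) − 1) = 31.573821·(cosh(1.433624) − 1) = 38.398740
T_max/T_min = cosh(S/(2a)) = 2.216158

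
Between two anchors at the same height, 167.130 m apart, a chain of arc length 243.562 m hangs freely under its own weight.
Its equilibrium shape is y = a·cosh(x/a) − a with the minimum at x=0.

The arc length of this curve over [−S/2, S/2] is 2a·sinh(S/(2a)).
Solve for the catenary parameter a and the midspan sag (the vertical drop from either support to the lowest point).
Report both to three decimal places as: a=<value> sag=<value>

seed: a₀ = √(S³/(24(L−S))) = √(167.130³/(24·76.432)) = 50.447353
iter 1: u=1.656479  f(a)=+1.120e+01  f'(a)=-3.947e+00  a ← 50.447353 − (+1.120e+01/-3.947e+00) = 53.284181
iter 2: u=1.568289  f(a)=+1.014e+00  f'(a)=-3.262e+00  a ← 53.284181 − (+1.014e+00/-3.262e+00) = 53.595019
iter 3: u=1.559193  f(a)=+1.014e-02  f'(a)=-3.197e+00  a ← 53.595019 − (+1.014e-02/-3.197e+00) = 53.598191
iter 4: u=1.559101  f(a)=+1.037e-06  f'(a)=-3.197e+00  a ← 53.598191 − (+1.037e-06/-3.197e+00) = 53.598191
iter 5: u=1.559101  f(a)=+0.000e+00  f'(a)=-3.197e+00  a ← 53.598191 − (+0.000e+00/-3.197e+00) = 53.598191
converged: |Δa| < 1e-12 after 5 iterations
sag = a·(cosh(S/(2a)) − 1) = 53.598191·(cosh(1.559101) − 1) = 79.455851
T_max/T_min = cosh(S/(2a)) = 2.482435

a=53.598 sag=79.456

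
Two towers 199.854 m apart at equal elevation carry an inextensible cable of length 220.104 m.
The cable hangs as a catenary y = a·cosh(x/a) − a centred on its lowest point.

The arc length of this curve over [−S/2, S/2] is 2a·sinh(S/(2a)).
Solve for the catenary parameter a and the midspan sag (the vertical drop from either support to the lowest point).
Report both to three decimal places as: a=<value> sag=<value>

seed: a₀ = √(S³/(24(L−S))) = √(199.854³/(24·20.250)) = 128.159597
iter 1: u=0.779708  f(a)=+6.245e-01  f'(a)=-3.356e-01  a ← 128.159597 − (+6.245e-01/-3.356e-01) = 130.020274
iter 2: u=0.768549  f(a)=+1.386e-02  f'(a)=-3.209e-01  a ← 130.020274 − (+1.386e-02/-3.209e-01) = 130.063469
iter 3: u=0.768294  f(a)=+7.171e-06  f'(a)=-3.206e-01  a ← 130.063469 − (+7.171e-06/-3.206e-01) = 130.063491
iter 4: u=0.768294  f(a)=+1.933e-12  f'(a)=-3.206e-01  a ← 130.063491 − (+1.933e-12/-3.206e-01) = 130.063491
converged: |Δa| < 1e-12 after 4 iterations
sag = a·(cosh(S/(2a)) − 1) = 130.063491·(cosh(0.768294) − 1) = 40.312430
T_max/T_min = cosh(S/(2a)) = 1.309944

a=130.063 sag=40.312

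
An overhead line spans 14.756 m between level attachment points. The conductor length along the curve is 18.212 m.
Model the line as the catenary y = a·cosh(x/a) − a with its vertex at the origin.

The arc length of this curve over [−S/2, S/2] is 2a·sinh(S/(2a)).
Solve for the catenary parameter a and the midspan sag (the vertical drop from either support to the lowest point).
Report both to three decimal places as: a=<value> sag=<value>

seed: a₀ = √(S³/(24(L−S))) = √(14.756³/(24·3.456)) = 6.223870
iter 1: u=1.185436  f(a)=+2.511e-01  f'(a)=-1.275e+00  a ← 6.223870 − (+2.511e-01/-1.275e+00) = 6.420873
iter 2: u=1.149065  f(a)=+1.242e-02  f'(a)=-1.151e+00  a ← 6.420873 − (+1.242e-02/-1.151e+00) = 6.431656
iter 3: u=1.147138  f(a)=+3.385e-05  f'(a)=-1.145e+00  a ← 6.431656 − (+3.385e-05/-1.145e+00) = 6.431686
iter 4: u=1.147133  f(a)=+2.531e-10  f'(a)=-1.145e+00  a ← 6.431686 − (+2.531e-10/-1.145e+00) = 6.431686
iter 5: u=1.147133  f(a)=+0.000e+00  f'(a)=-1.145e+00  a ← 6.431686 − (+0.000e+00/-1.145e+00) = 6.431686
converged: |Δa| < 1e-12 after 5 iterations
sag = a·(cosh(S/(2a)) − 1) = 6.431686·(cosh(1.147133) − 1) = 4.716669
T_max/T_min = cosh(S/(2a)) = 1.733349

a=6.432 sag=4.717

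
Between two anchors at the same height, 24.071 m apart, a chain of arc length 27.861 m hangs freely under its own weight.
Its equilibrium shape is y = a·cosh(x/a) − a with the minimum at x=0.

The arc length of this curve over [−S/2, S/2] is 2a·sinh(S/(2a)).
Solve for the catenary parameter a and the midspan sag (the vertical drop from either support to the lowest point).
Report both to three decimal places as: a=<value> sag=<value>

seed: a₀ = √(S³/(24(L−S))) = √(24.071³/(24·3.790)) = 12.382718
iter 1: u=0.971959  f(a)=+1.831e-01  f'(a)=-6.720e-01  a ← 12.382718 − (+1.831e-01/-6.720e-01) = 12.655207
iter 2: u=0.951031  f(a)=+6.218e-03  f'(a)=-6.270e-01  a ← 12.655207 − (+6.218e-03/-6.270e-01) = 12.665125
iter 3: u=0.950287  f(a)=+7.731e-06  f'(a)=-6.255e-01  a ← 12.665125 − (+7.731e-06/-6.255e-01) = 12.665137
iter 4: u=0.950286  f(a)=+1.198e-11  f'(a)=-6.255e-01  a ← 12.665137 − (+1.198e-11/-6.255e-01) = 12.665137
iter 5: u=0.950286  f(a)=-3.553e-15  f'(a)=-6.255e-01  a ← 12.665137 − (-3.553e-15/-6.255e-01) = 12.665137
converged: |Δa| < 1e-12 after 5 iterations
sag = a·(cosh(S/(2a)) − 1) = 12.665137·(cosh(0.950286) − 1) = 6.162091
T_max/T_min = cosh(S/(2a)) = 1.486540

a=12.665 sag=6.162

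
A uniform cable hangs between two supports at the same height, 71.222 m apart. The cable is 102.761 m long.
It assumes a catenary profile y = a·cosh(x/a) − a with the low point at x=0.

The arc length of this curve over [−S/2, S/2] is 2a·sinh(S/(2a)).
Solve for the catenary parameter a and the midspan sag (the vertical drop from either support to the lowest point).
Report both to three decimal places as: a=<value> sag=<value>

seed: a₀ = √(S³/(24(L−S))) = √(71.222³/(24·31.539)) = 21.846993
iter 1: u=1.630018  f(a)=+4.465e+00  f'(a)=-3.731e+00  a ← 21.846993 − (+4.465e+00/-3.731e+00) = 23.043753
iter 2: u=1.545365  f(a)=+3.931e-01  f'(a)=-3.100e+00  a ← 23.043753 − (+3.931e-01/-3.100e+00) = 23.170558
iter 3: u=1.536907  f(a)=+3.698e-03  f'(a)=-3.042e+00  a ← 23.170558 − (+3.698e-03/-3.042e+00) = 23.171774
iter 4: u=1.536827  f(a)=+3.340e-07  f'(a)=-3.042e+00  a ← 23.171774 − (+3.340e-07/-3.042e+00) = 23.171774
iter 5: u=1.536827  f(a)=+0.000e+00  f'(a)=-3.042e+00  a ← 23.171774 − (+0.000e+00/-3.042e+00) = 23.171774
converged: |Δa| < 1e-12 after 5 iterations
sag = a·(cosh(S/(2a)) − 1) = 23.171774·(cosh(1.536827) − 1) = 33.192105
T_max/T_min = cosh(S/(2a)) = 2.432437

a=23.172 sag=33.192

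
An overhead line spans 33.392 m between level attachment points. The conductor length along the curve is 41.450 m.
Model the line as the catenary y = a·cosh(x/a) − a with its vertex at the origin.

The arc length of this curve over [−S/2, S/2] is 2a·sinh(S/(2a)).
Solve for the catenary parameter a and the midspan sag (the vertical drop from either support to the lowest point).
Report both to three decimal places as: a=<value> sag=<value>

seed: a₀ = √(S³/(24(L−S))) = √(33.392³/(24·8.058)) = 13.875364
iter 1: u=1.203284  f(a)=+6.039e-01  f'(a)=-1.339e+00  a ← 13.875364 − (+6.039e-01/-1.339e+00) = 14.326494
iter 2: u=1.165393  f(a)=+3.070e-02  f'(a)=-1.206e+00  a ← 14.326494 − (+3.070e-02/-1.206e+00) = 14.351959
iter 3: u=1.163325  f(a)=+8.877e-05  f'(a)=-1.199e+00  a ← 14.351959 − (+8.877e-05/-1.199e+00) = 14.352033
iter 4: u=1.163319  f(a)=+7.468e-10  f'(a)=-1.199e+00  a ← 14.352033 − (+7.468e-10/-1.199e+00) = 14.352033
iter 5: u=1.163319  f(a)=+0.000e+00  f'(a)=-1.199e+00  a ← 14.352033 − (+0.000e+00/-1.199e+00) = 14.352033
converged: |Δa| < 1e-12 after 5 iterations
sag = a·(cosh(S/(2a)) − 1) = 14.352033·(cosh(1.163319) − 1) = 10.857221
T_max/T_min = cosh(S/(2a)) = 1.756494

a=14.352 sag=10.857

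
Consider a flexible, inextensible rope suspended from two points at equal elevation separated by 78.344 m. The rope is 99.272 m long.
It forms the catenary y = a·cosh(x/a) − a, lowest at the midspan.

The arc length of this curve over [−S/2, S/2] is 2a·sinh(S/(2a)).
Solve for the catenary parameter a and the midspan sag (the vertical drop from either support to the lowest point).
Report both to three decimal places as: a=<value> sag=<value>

seed: a₀ = √(S³/(24(L−S))) = √(78.344³/(24·20.928)) = 30.941341
iter 1: u=1.266008  f(a)=+1.743e+00  f'(a)=-1.582e+00  a ← 30.941341 − (+1.743e+00/-1.582e+00) = 32.042607
iter 2: u=1.222497  f(a)=+9.736e-02  f'(a)=-1.410e+00  a ← 32.042607 − (+9.736e-02/-1.410e+00) = 32.111652
iter 3: u=1.219869  f(a)=+3.437e-04  f'(a)=-1.400e+00  a ← 32.111652 − (+3.437e-04/-1.400e+00) = 32.111897
iter 4: u=1.219859  f(a)=+4.316e-09  f'(a)=-1.400e+00  a ← 32.111897 − (+4.316e-09/-1.400e+00) = 32.111897
iter 5: u=1.219859  f(a)=+1.421e-14  f'(a)=-1.400e+00  a ← 32.111897 − (+1.421e-14/-1.400e+00) = 32.111897
converged: |Δa| < 1e-12 after 5 iterations
sag = a·(cosh(S/(2a)) − 1) = 32.111897·(cosh(1.219859) − 1) = 27.005837
T_max/T_min = cosh(S/(2a)) = 1.840992

a=32.112 sag=27.006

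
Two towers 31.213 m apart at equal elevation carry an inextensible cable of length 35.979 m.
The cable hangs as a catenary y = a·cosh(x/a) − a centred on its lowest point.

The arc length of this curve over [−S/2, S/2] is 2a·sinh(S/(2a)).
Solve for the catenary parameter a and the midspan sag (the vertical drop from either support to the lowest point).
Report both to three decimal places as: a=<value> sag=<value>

a=16.666 sag=7.857

seed: a₀ = √(S³/(24(L−S))) = √(31.213³/(24·4.766)) = 16.304993
iter 1: u=0.957161  f(a)=+2.231e-01  f'(a)=-6.399e-01  a ← 16.304993 − (+2.231e-01/-6.399e-01) = 16.653684
iter 2: u=0.937120  f(a)=+7.359e-03  f'(a)=-5.984e-01  a ← 16.653684 − (+7.359e-03/-5.984e-01) = 16.665982
iter 3: u=0.936428  f(a)=+8.608e-06  f'(a)=-5.970e-01  a ← 16.665982 − (+8.608e-06/-5.970e-01) = 16.665996
iter 4: u=0.936428  f(a)=+1.181e-11  f'(a)=-5.970e-01  a ← 16.665996 − (+1.181e-11/-5.970e-01) = 16.665996
iter 5: u=0.936428  f(a)=+0.000e+00  f'(a)=-5.970e-01  a ← 16.665996 − (+0.000e+00/-5.970e-01) = 16.665996
converged: |Δa| < 1e-12 after 5 iterations
sag = a·(cosh(S/(2a)) − 1) = 16.665996·(cosh(0.936428) − 1) = 7.857004
T_max/T_min = cosh(S/(2a)) = 1.471439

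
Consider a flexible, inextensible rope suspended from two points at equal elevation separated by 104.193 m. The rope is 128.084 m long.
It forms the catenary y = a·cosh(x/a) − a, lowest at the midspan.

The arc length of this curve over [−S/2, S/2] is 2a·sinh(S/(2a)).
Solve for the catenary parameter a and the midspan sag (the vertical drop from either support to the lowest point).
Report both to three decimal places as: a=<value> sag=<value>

a=45.869 sag=32.905

seed: a₀ = √(S³/(24(L−S))) = √(104.193³/(24·23.891)) = 44.415548
iter 1: u=1.172934  f(a)=+1.698e+00  f'(a)=-1.231e+00  a ← 44.415548 − (+1.698e+00/-1.231e+00) = 45.794872
iter 2: u=1.137606  f(a)=+8.232e-02  f'(a)=-1.115e+00  a ← 45.794872 − (+8.232e-02/-1.115e+00) = 45.868735
iter 3: u=1.135774  f(a)=+2.152e-04  f'(a)=-1.109e+00  a ← 45.868735 − (+2.152e-04/-1.109e+00) = 45.868929
iter 4: u=1.135769  f(a)=+1.480e-09  f'(a)=-1.109e+00  a ← 45.868929 − (+1.480e-09/-1.109e+00) = 45.868929
iter 5: u=1.135769  f(a)=+0.000e+00  f'(a)=-1.109e+00  a ← 45.868929 − (+0.000e+00/-1.109e+00) = 45.868929
converged: |Δa| < 1e-12 after 5 iterations
sag = a·(cosh(S/(2a)) − 1) = 45.868929·(cosh(1.135769) − 1) = 32.905029
T_max/T_min = cosh(S/(2a)) = 1.717371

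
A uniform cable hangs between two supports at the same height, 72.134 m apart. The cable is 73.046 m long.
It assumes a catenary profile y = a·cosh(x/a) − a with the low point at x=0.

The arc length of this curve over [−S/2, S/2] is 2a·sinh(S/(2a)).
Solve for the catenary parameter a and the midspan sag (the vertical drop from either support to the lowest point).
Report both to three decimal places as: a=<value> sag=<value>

a=131.198 sag=4.989

seed: a₀ = √(S³/(24(L−S))) = √(72.134³/(24·0.912)) = 130.950446
iter 1: u=0.275425  f(a)=+3.465e-03  f'(a)=-1.403e-02  a ← 130.950446 − (+3.465e-03/-1.403e-02) = 131.197361
iter 2: u=0.274906  f(a)=+9.826e-06  f'(a)=-1.396e-02  a ← 131.197361 − (+9.826e-06/-1.396e-02) = 131.198065
iter 3: u=0.274905  f(a)=+7.951e-11  f'(a)=-1.396e-02  a ← 131.198065 − (+7.951e-11/-1.396e-02) = 131.198065
iter 4: u=0.274905  f(a)=+0.000e+00  f'(a)=-1.396e-02  a ← 131.198065 − (+0.000e+00/-1.396e-02) = 131.198065
converged: |Δa| < 1e-12 after 4 iterations
sag = a·(cosh(S/(2a)) − 1) = 131.198065·(cosh(0.274905) − 1) = 4.988798
T_max/T_min = cosh(S/(2a)) = 1.038025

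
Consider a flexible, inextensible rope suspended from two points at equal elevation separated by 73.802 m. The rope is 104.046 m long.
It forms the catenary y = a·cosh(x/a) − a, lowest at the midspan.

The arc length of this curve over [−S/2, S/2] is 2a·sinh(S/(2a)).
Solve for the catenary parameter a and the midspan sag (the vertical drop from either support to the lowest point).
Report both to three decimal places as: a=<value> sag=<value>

a=24.862 sag=32.797

seed: a₀ = √(S³/(24(L−S))) = √(73.802³/(24·30.244)) = 23.532982
iter 1: u=1.568055  f(a)=+3.943e+00  f'(a)=-3.260e+00  a ← 23.532982 − (+3.943e+00/-3.260e+00) = 24.742469
iter 2: u=1.491403  f(a)=+3.244e-01  f'(a)=-2.744e+00  a ← 24.742469 − (+3.244e-01/-2.744e+00) = 24.860687
iter 3: u=1.484311  f(a)=+2.630e-03  f'(a)=-2.700e+00  a ← 24.860687 − (+2.630e-03/-2.700e+00) = 24.861662
iter 4: u=1.484253  f(a)=+1.760e-07  f'(a)=-2.699e+00  a ← 24.861662 − (+1.760e-07/-2.699e+00) = 24.861662
iter 5: u=1.484253  f(a)=-1.421e-14  f'(a)=-2.699e+00  a ← 24.861662 − (-1.421e-14/-2.699e+00) = 24.861662
converged: |Δa| < 1e-12 after 5 iterations
sag = a·(cosh(S/(2a)) − 1) = 24.861662·(cosh(1.484253) − 1) = 32.796770
T_max/T_min = cosh(S/(2a)) = 2.319170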